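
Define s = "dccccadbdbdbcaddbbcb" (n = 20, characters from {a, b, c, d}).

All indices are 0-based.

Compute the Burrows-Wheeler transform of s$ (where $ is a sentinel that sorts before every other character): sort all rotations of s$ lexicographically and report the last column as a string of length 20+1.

bcccddbddcbbccddbba$a

rank  rotation               last
    0  $dccccadbdbdbcaddbbcb  b
    1  adbdbdbcaddbbcb$dcccc  c
    2  addbbcb$dccccadbdbdbc  c
    3  b$dccccadbdbdbcaddbbc  c
    4  bbcb$dccccadbdbdbcadd  d
    5  bcaddbbcb$dccccadbdbd  d
    6  bcb$dccccadbdbdbcaddb  b
    7  bdbcaddbbcb$dccccadbd  d
    8  bdbdbcaddbbcb$dccccad  d
    9  cadbdbdbcaddbbcb$dccc  c
   10  caddbbcb$dccccadbdbdb  b
   11  cb$dccccadbdbdbcaddbb  b
   12  ccadbdbdbcaddbbcb$dcc  c
   13  cccadbdbdbcaddbbcb$dc  c
   14  ccccadbdbdbcaddbbcb$d  d
   15  dbbcb$dccccadbdbdbcad  d
   16  dbcaddbbcb$dccccadbdb  b
   17  dbdbcaddbbcb$dccccadb  b
   18  dbdbdbcaddbbcb$dcccca  a
   19  dccccadbdbdbcaddbbcb$  $
   20  ddbbcb$dccccadbdbdbca  a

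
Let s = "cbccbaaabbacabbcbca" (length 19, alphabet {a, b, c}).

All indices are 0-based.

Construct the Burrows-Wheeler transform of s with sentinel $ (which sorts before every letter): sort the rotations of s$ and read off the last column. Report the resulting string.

rank  rotation              last
    0  $cbccbaaabbacabbcbca  a
    1  a$cbccbaaabbacabbcbc  c
    2  aaabbacabbcbca$cbccb  b
    3  aabbacabbcbca$cbccba  a
    4  abbacabbcbca$cbccbaa  a
    5  abbcbca$cbccbaaabbac  c
    6  acabbcbca$cbccbaaabb  b
    7  baaabbacabbcbca$cbcc  c
    8  bacabbcbca$cbccbaaab  b
    9  bbacabbcbca$cbccbaaa  a
   10  bbcbca$cbccbaaabbaca  a
   11  bca$cbccbaaabbacabbc  c
   12  bcbca$cbccbaaabbacab  b
   13  bccbaaabbacabbcbca$c  c
   14  ca$cbccbaaabbacabbcb  b
   15  cabbcbca$cbccbaaabba  a
   16  cbaaabbacabbcbca$cbc  c
   17  cbca$cbccbaaabbacabb  b
   18  cbccbaaabbacabbcbca$  $
   19  ccbaaabbacabbcbca$cb  b

acbaacbcbaacbcbacb$b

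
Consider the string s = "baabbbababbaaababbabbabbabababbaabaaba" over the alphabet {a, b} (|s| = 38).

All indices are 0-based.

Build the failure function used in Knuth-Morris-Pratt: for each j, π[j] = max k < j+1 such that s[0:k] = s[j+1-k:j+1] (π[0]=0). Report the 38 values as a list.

π[0] = 0
j=1 s[j]='a': π[1]=0 (border '')
j=2 s[j]='a': π[2]=0 (border '')
j=3 s[j]='b': π[3]=1 (border 'b')
j=4 s[j]='b': k: 1→0; π[4]=1 (border 'b')
j=5 s[j]='b': k: 1→0; π[5]=1 (border 'b')
j=6 s[j]='a': π[6]=2 (border 'ba')
j=7 s[j]='b': k: 2→0; π[7]=1 (border 'b')
j=8 s[j]='a': π[8]=2 (border 'ba')
j=9 s[j]='b': k: 2→0; π[9]=1 (border 'b')
j=10 s[j]='b': k: 1→0; π[10]=1 (border 'b')
j=11 s[j]='a': π[11]=2 (border 'ba')
j=12 s[j]='a': π[12]=3 (border 'baa')
j=13 s[j]='a': k: 3→0; π[13]=0 (border '')
j=14 s[j]='b': π[14]=1 (border 'b')
j=15 s[j]='a': π[15]=2 (border 'ba')
j=16 s[j]='b': k: 2→0; π[16]=1 (border 'b')
j=17 s[j]='b': k: 1→0; π[17]=1 (border 'b')
j=18 s[j]='a': π[18]=2 (border 'ba')
j=19 s[j]='b': k: 2→0; π[19]=1 (border 'b')
j=20 s[j]='b': k: 1→0; π[20]=1 (border 'b')
j=21 s[j]='a': π[21]=2 (border 'ba')
j=22 s[j]='b': k: 2→0; π[22]=1 (border 'b')
j=23 s[j]='b': k: 1→0; π[23]=1 (border 'b')
j=24 s[j]='a': π[24]=2 (border 'ba')
j=25 s[j]='b': k: 2→0; π[25]=1 (border 'b')
j=26 s[j]='a': π[26]=2 (border 'ba')
j=27 s[j]='b': k: 2→0; π[27]=1 (border 'b')
j=28 s[j]='a': π[28]=2 (border 'ba')
j=29 s[j]='b': k: 2→0; π[29]=1 (border 'b')
j=30 s[j]='b': k: 1→0; π[30]=1 (border 'b')
j=31 s[j]='a': π[31]=2 (border 'ba')
j=32 s[j]='a': π[32]=3 (border 'baa')
j=33 s[j]='b': π[33]=4 (border 'baab')
j=34 s[j]='a': k: 4→1; π[34]=2 (border 'ba')
j=35 s[j]='a': π[35]=3 (border 'baa')
j=36 s[j]='b': π[36]=4 (border 'baab')
j=37 s[j]='a': k: 4→1; π[37]=2 (border 'ba')

[0, 0, 0, 1, 1, 1, 2, 1, 2, 1, 1, 2, 3, 0, 1, 2, 1, 1, 2, 1, 1, 2, 1, 1, 2, 1, 2, 1, 2, 1, 1, 2, 3, 4, 2, 3, 4, 2]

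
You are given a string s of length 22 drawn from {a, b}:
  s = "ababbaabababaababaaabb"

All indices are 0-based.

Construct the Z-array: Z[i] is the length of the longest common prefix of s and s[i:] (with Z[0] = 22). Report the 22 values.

Z[0]=22
i=1: fresh scan; Z[1]=0
i=2: fresh scan; Z[2]=2 grow→box=[2,4)
i=3: min(r-i=1, Z[1]=0)=0; Z[3]=0
i=4: fresh scan; Z[4]=0
i=5: fresh scan; Z[5]=1 grow→box=[5,6)
i=6: fresh scan; Z[6]=4 grow→box=[6,10)
i=7: min(r-i=3, Z[1]=0)=0; Z[7]=0
i=8: min(r-i=2, Z[2]=2)=2; Z[8]=4 grow→box=[8,12)
i=9: min(r-i=3, Z[1]=0)=0; Z[9]=0
i=10: min(r-i=2, Z[2]=2)=2; Z[10]=3 grow→box=[10,13)
i=11: min(r-i=2, Z[1]=0)=0; Z[11]=0
i=12: min(r-i=1, Z[2]=2)=1; Z[12]=1
i=13: fresh scan; Z[13]=4 grow→box=[13,17)
i=14: min(r-i=3, Z[1]=0)=0; Z[14]=0
i=15: min(r-i=2, Z[2]=2)=2; Z[15]=3 grow→box=[15,18)
i=16: min(r-i=2, Z[1]=0)=0; Z[16]=0
i=17: min(r-i=1, Z[2]=2)=1; Z[17]=1
i=18: fresh scan; Z[18]=1 grow→box=[18,19)
i=19: fresh scan; Z[19]=2 grow→box=[19,21)
i=20: min(r-i=1, Z[1]=0)=0; Z[20]=0
i=21: fresh scan; Z[21]=0

[22, 0, 2, 0, 0, 1, 4, 0, 4, 0, 3, 0, 1, 4, 0, 3, 0, 1, 1, 2, 0, 0]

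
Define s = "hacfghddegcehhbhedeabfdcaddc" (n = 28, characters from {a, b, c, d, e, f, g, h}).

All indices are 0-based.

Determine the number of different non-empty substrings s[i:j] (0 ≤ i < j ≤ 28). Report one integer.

rank | idx | suffix
   0 |  19 | abfdcaddc
   1 |   1 | acfghddegcehhbhedeabfdcaddc
   2 |  24 | addc
   3 |  20 | bfdcaddc
   4 |  14 | bhedeabfdcaddc
   5 |  27 | c
   6 |  23 | caddc
   7 |  10 | cehhbhedeabfdcaddc
   8 |   2 | cfghddegcehhbhedeabfdcaddc
   9 |  26 | dc
  10 |  22 | dcaddc
  11 |  25 | ddc
  12 |   6 | ddegcehhbhedeabfdcaddc
  13 |  17 | deabfdcaddc
  14 |   7 | degcehhbhedeabfdcaddc
  15 |  18 | eabfdcaddc
  16 |  16 | edeabfdcaddc
  17 |   8 | egcehhbhedeabfdcaddc
  18 |  11 | ehhbhedeabfdcaddc
  19 |  21 | fdcaddc
  20 |   3 | fghddegcehhbhedeabfdcaddc
  21 |   9 | gcehhbhedeabfdcaddc
  22 |   4 | ghddegcehhbhedeabfdcaddc
  23 |   0 | hacfghddegcehhbhedeabfdcaddc
  24 |  13 | hbhedeabfdcaddc
  25 |   5 | hddegcehhbhedeabfdcaddc
  26 |  15 | hedeabfdcaddc
  27 |  12 | hhbhedeabfdcaddc

SA = [19, 1, 24, 20, 14, 27, 23, 10, 2, 26, 22, 25, 6, 17, 7, 18, 16, 8, 11, 21, 3, 9, 4, 0, 13, 5, 15, 12]
i: (SA[i-1],SA[i]) lcp shared
  1: (19,1) 1 'a'
  2: (1,24) 1 'a'
  3: (24,20) 0 ''
  4: (20,14) 1 'b'
  5: (14,27) 0 ''
  6: (27,23) 1 'c'
  7: (23,10) 1 'c'
  8: (10,2) 1 'c'
  9: (2,26) 0 ''
  10: (26,22) 2 'dc'
  11: (22,25) 1 'd'
  12: (25,6) 2 'dd'
  13: (6,17) 1 'd'
  14: (17,7) 2 'de'
  15: (7,18) 0 ''
  16: (18,16) 1 'e'
  17: (16,8) 1 'e'
  18: (8,11) 1 'e'
  19: (11,21) 0 ''
  20: (21,3) 1 'f'
  21: (3,9) 0 ''
  22: (9,4) 1 'g'
  23: (4,0) 0 ''
  24: (0,13) 1 'h'
  25: (13,5) 1 'h'
  26: (5,15) 1 'h'
  27: (15,12) 1 'h'

n(n+1)/2 = 28·29/2 = 406
Σ LCP = 0 + 1 + 1 + 0 + 1 + 0 + 1 + 1 + 1 + 0 + 2 + 1 + 2 + 1 + 2 + 0 + 1 + 1 + 1 + 0 + 1 + 0 + 1 + 0 + 1 + 1 + 1 + 1 = 23
distinct = 406 − 23 = 383

383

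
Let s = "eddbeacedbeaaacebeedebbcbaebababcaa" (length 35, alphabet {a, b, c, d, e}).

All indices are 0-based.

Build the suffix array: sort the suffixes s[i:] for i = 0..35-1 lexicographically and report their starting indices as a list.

[34, 33, 11, 12, 28, 30, 13, 5, 25, 27, 29, 24, 21, 31, 22, 9, 3, 16, 32, 23, 14, 6, 8, 2, 1, 19, 10, 4, 26, 20, 15, 7, 0, 18, 17]

rank→(start, suffix):
  0 → (34, 'a')
  1 → (33, 'aa')
  2 → (11, 'aaacebeedebbcbaebababcaa')
  3 → (12, 'aacebeedebbcbaebababcaa')
  4 → (28, 'ababcaa')
  5 → (30, 'abcaa')
  6 → (13, 'acebeedebbcbaebababcaa')
  7 → (5, 'acedbeaaacebeedebbcbaebababcaa')
  8 → (25, 'aebababcaa')
  9 → (27, 'bababcaa')
  10 → (29, 'babcaa')
  11 → (24, 'baebababcaa')
  12 → (21, 'bbcbaebababcaa')
  13 → (31, 'bcaa')
  14 → (22, 'bcbaebababcaa')
  15 → (9, 'beaaacebeedebbcbaebababcaa')
  16 → (3, 'beacedbeaaacebeedebbcbaebababcaa')
  17 → (16, 'beedebbcbaebababcaa')
  18 → (32, 'caa')
  19 → (23, 'cbaebababcaa')
  20 → (14, 'cebeedebbcbaebababcaa')
  21 → (6, 'cedbeaaacebeedebbcbaebababcaa')
  22 → (8, 'dbeaaacebeedebbcbaebababcaa')
  23 → (2, 'dbeacedbeaaacebeedebbcbaebababcaa')
  24 → (1, 'ddbeacedbeaaacebeedebbcbaebababcaa')
  25 → (19, 'debbcbaebababcaa')
  26 → (10, 'eaaacebeedebbcbaebababcaa')
  27 → (4, 'eacedbeaaacebeedebbcbaebababcaa')
  28 → (26, 'ebababcaa')
  29 → (20, 'ebbcbaebababcaa')
  30 → (15, 'ebeedebbcbaebababcaa')
  31 → (7, 'edbeaaacebeedebbcbaebababcaa')
  32 → (0, 'eddbeacedbeaaacebeedebbcbaebababcaa')
  33 → (18, 'edebbcbaebababcaa')
  34 → (17, 'eedebbcbaebababcaa')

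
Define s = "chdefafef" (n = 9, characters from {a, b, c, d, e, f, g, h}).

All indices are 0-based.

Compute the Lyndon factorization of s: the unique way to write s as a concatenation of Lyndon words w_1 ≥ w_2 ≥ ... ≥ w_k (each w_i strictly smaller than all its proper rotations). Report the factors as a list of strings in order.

["chdef", "afef"]

emit factor 1: 'chdef' (i=0, period=5)
emit factor 2: 'afef' (i=5, period=4)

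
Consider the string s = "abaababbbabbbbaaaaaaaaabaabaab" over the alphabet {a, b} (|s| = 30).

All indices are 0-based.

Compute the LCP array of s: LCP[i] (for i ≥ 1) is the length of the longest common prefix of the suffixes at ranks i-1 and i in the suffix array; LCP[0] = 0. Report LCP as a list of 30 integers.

sorted suffixes:
  #0 SA[0]=14  'aaaaaaaaabaabaab'
  #1 SA[1]=15  'aaaaaaaabaabaab'
  #2 SA[2]=16  'aaaaaaabaabaab'
  #3 SA[3]=17  'aaaaaabaabaab'
  #4 SA[4]=18  'aaaaabaabaab'
  #5 SA[5]=19  'aaaabaabaab'
  #6 SA[6]=20  'aaabaabaab'
  #7 SA[7]=27  'aab'
  #8 SA[8]=24  'aabaab'
  #9 SA[9]=21  'aabaabaab'
  #10 SA[10]=2  'aababbbabbbbaaaaaaaaabaabaab'
  #11 SA[11]=28  'ab'
  #12 SA[12]=25  'abaab'
  #13 SA[13]=22  'abaabaab'
  #14 SA[14]=0  'abaababbbabbbbaaaaaaaaabaabaab'
  #15 SA[15]=3  'ababbbabbbbaaaaaaaaabaabaab'
  #16 SA[16]=5  'abbbabbbbaaaaaaaaabaabaab'
  #17 SA[17]=9  'abbbbaaaaaaaaabaabaab'
  #18 SA[18]=29  'b'
  #19 SA[19]=13  'baaaaaaaaabaabaab'
  #20 SA[20]=26  'baab'
  #21 SA[21]=23  'baabaab'
  #22 SA[22]=1  'baababbbabbbbaaaaaaaaabaabaab'
  #23 SA[23]=4  'babbbabbbbaaaaaaaaabaabaab'
  #24 SA[24]=8  'babbbbaaaaaaaaabaabaab'
  #25 SA[25]=12  'bbaaaaaaaaabaabaab'
  #26 SA[26]=7  'bbabbbbaaaaaaaaabaabaab'
  #27 SA[27]=11  'bbbaaaaaaaaabaabaab'
  #28 SA[28]=6  'bbbabbbbaaaaaaaaabaabaab'
  #29 SA[29]=10  'bbbbaaaaaaaaabaabaab'

SA = [14, 15, 16, 17, 18, 19, 20, 27, 24, 21, 2, 28, 25, 22, 0, 3, 5, 9, 29, 13, 26, 23, 1, 4, 8, 12, 7, 11, 6, 10]
rank  pair      lcp
   1  s[14:],s[15:]  8  'aaaaaaaa'
   2  s[15:],s[16:]  7  'aaaaaaa'
   3  s[16:],s[17:]  6  'aaaaaa'
   4  s[17:],s[18:]  5  'aaaaa'
   5  s[18:],s[19:]  4  'aaaa'
   6  s[19:],s[20:]  3  'aaa'
   7  s[20:],s[27:]  2  'aa'
   8  s[27:],s[24:]  3  'aab'
   9  s[24:],s[21:]  6  'aabaab'
  10  s[21:],s[2:]  4  'aaba'
  11  s[2:],s[28:]  1  'a'
  12  s[28:],s[25:]  2  'ab'
  13  s[25:],s[22:]  5  'abaab'
  14  s[22:],s[0:]  6  'abaaba'
  15  s[0:],s[3:]  3  'aba'
  16  s[3:],s[5:]  2  'ab'
  17  s[5:],s[9:]  4  'abbb'
  18  s[9:],s[29:]  0  ''
  19  s[29:],s[13:]  1  'b'
  20  s[13:],s[26:]  3  'baa'
  21  s[26:],s[23:]  4  'baab'
  22  s[23:],s[1:]  5  'baaba'
  23  s[1:],s[4:]  2  'ba'
  24  s[4:],s[8:]  5  'babbb'
  25  s[8:],s[12:]  1  'b'
  26  s[12:],s[7:]  3  'bba'
  27  s[7:],s[11:]  2  'bb'
  28  s[11:],s[6:]  4  'bbba'
  29  s[6:],s[10:]  3  'bbb'

[0, 8, 7, 6, 5, 4, 3, 2, 3, 6, 4, 1, 2, 5, 6, 3, 2, 4, 0, 1, 3, 4, 5, 2, 5, 1, 3, 2, 4, 3]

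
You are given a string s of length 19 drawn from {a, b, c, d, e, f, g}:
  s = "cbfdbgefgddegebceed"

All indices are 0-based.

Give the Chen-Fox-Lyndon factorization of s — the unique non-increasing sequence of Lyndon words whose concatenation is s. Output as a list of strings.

emit factor 1: 'c' (i=0, period=1)
emit factor 2: 'bfdbgefgddege' (i=1, period=13)
emit factor 3: 'bceed' (i=14, period=5)

["c", "bfdbgefgddege", "bceed"]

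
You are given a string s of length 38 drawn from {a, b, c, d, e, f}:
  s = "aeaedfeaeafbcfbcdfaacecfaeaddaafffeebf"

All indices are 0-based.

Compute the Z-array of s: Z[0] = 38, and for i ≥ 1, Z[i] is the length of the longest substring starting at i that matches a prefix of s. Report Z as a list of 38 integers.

Z[0]=38
i=1: i≥r, start 0; Z[1]=0
i=2: i≥r, start 0; Z[2]=2 scan→box=[2,4)
i=3: min(r-i=1, Z[1]=0)=0; Z[3]=0
i=4: i≥r, start 0; Z[4]=0
i=5: i≥r, start 0; Z[5]=0
i=6: i≥r, start 0; Z[6]=0
i=7: i≥r, start 0; Z[7]=3 scan→box=[7,10)
i=8: min(r-i=2, Z[1]=0)=0; Z[8]=0
i=9: min(r-i=1, Z[2]=2)=1; Z[9]=1
i=10: i≥r, start 0; Z[10]=0
i=11: i≥r, start 0; Z[11]=0
i=12: i≥r, start 0; Z[12]=0
i=13: i≥r, start 0; Z[13]=0
i=14: i≥r, start 0; Z[14]=0
i=15: i≥r, start 0; Z[15]=0
i=16: i≥r, start 0; Z[16]=0
i=17: i≥r, start 0; Z[17]=0
i=18: i≥r, start 0; Z[18]=1 scan→box=[18,19)
i=19: i≥r, start 0; Z[19]=1 scan→box=[19,20)
i=20: i≥r, start 0; Z[20]=0
i=21: i≥r, start 0; Z[21]=0
i=22: i≥r, start 0; Z[22]=0
i=23: i≥r, start 0; Z[23]=0
i=24: i≥r, start 0; Z[24]=3 scan→box=[24,27)
i=25: min(r-i=2, Z[1]=0)=0; Z[25]=0
i=26: min(r-i=1, Z[2]=2)=1; Z[26]=1
i=27: i≥r, start 0; Z[27]=0
i=28: i≥r, start 0; Z[28]=0
i=29: i≥r, start 0; Z[29]=1 scan→box=[29,30)
i=30: i≥r, start 0; Z[30]=1 scan→box=[30,31)
i=31: i≥r, start 0; Z[31]=0
i=32: i≥r, start 0; Z[32]=0
i=33: i≥r, start 0; Z[33]=0
i=34: i≥r, start 0; Z[34]=0
i=35: i≥r, start 0; Z[35]=0
i=36: i≥r, start 0; Z[36]=0
i=37: i≥r, start 0; Z[37]=0

[38, 0, 2, 0, 0, 0, 0, 3, 0, 1, 0, 0, 0, 0, 0, 0, 0, 0, 1, 1, 0, 0, 0, 0, 3, 0, 1, 0, 0, 1, 1, 0, 0, 0, 0, 0, 0, 0]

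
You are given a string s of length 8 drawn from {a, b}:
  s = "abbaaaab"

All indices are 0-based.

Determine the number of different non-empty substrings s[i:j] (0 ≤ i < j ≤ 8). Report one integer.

rank | idx | suffix
   0 |   3 | aaaab
   1 |   4 | aaab
   2 |   5 | aab
   3 |   6 | ab
   4 |   0 | abbaaaab
   5 |   7 | b
   6 |   2 | baaaab
   7 |   1 | bbaaaab

SA = [3, 4, 5, 6, 0, 7, 2, 1]
rank  pair      lcp
   1  s[3:],s[4:]  3  'aaa'
   2  s[4:],s[5:]  2  'aa'
   3  s[5:],s[6:]  1  'a'
   4  s[6:],s[0:]  2  'ab'
   5  s[0:],s[7:]  0  ''
   6  s[7:],s[2:]  1  'b'
   7  s[2:],s[1:]  1  'b'

n(n+1)/2 = 8·9/2 = 36
Σ LCP = 0 + 3 + 2 + 1 + 2 + 0 + 1 + 1 = 10
distinct = 36 − 10 = 26

26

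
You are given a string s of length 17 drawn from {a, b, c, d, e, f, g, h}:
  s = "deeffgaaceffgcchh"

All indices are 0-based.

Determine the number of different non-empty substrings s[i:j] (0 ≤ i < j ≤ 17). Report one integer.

137

sorted suffixes:
  #0 SA[0]=6  'aaceffgcchh'
  #1 SA[1]=7  'aceffgcchh'
  #2 SA[2]=13  'cchh'
  #3 SA[3]=8  'ceffgcchh'
  #4 SA[4]=14  'chh'
  #5 SA[5]=0  'deeffgaaceffgcchh'
  #6 SA[6]=1  'eeffgaaceffgcchh'
  #7 SA[7]=2  'effgaaceffgcchh'
  #8 SA[8]=9  'effgcchh'
  #9 SA[9]=3  'ffgaaceffgcchh'
  #10 SA[10]=10  'ffgcchh'
  #11 SA[11]=4  'fgaaceffgcchh'
  #12 SA[12]=11  'fgcchh'
  #13 SA[13]=5  'gaaceffgcchh'
  #14 SA[14]=12  'gcchh'
  #15 SA[15]=16  'h'
  #16 SA[16]=15  'hh'

SA = [6, 7, 13, 8, 14, 0, 1, 2, 9, 3, 10, 4, 11, 5, 12, 16, 15]
[i] adj suffixes → lcp
  [1] 6/7 → 1 ('a')
  [2] 7/13 → 0 ('')
  [3] 13/8 → 1 ('c')
  [4] 8/14 → 1 ('c')
  [5] 14/0 → 0 ('')
  [6] 0/1 → 0 ('')
  [7] 1/2 → 1 ('e')
  [8] 2/9 → 4 ('effg')
  [9] 9/3 → 0 ('')
  [10] 3/10 → 3 ('ffg')
  [11] 10/4 → 1 ('f')
  [12] 4/11 → 2 ('fg')
  [13] 11/5 → 0 ('')
  [14] 5/12 → 1 ('g')
  [15] 12/16 → 0 ('')
  [16] 16/15 → 1 ('h')

n(n+1)/2 = 17·18/2 = 153
Σ LCP = 0 + 1 + 0 + 1 + 1 + 0 + 0 + 1 + 4 + 0 + 3 + 1 + 2 + 0 + 1 + 0 + 1 = 16
distinct = 153 − 16 = 137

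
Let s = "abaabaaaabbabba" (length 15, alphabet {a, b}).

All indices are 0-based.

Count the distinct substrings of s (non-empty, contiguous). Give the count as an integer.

sorted suffixes:
  #0 SA[0]=14  'a'
  #1 SA[1]=5  'aaaabbabba'
  #2 SA[2]=6  'aaabbabba'
  #3 SA[3]=2  'aabaaaabbabba'
  #4 SA[4]=7  'aabbabba'
  #5 SA[5]=3  'abaaaabbabba'
  #6 SA[6]=0  'abaabaaaabbabba'
  #7 SA[7]=11  'abba'
  #8 SA[8]=8  'abbabba'
  #9 SA[9]=13  'ba'
  #10 SA[10]=4  'baaaabbabba'
  #11 SA[11]=1  'baabaaaabbabba'
  #12 SA[12]=10  'babba'
  #13 SA[13]=12  'bba'
  #14 SA[14]=9  'bbabba'

SA = [14, 5, 6, 2, 7, 3, 0, 11, 8, 13, 4, 1, 10, 12, 9]
[i] adj suffixes → lcp
  [1] 14/5 → 1 ('a')
  [2] 5/6 → 3 ('aaa')
  [3] 6/2 → 2 ('aa')
  [4] 2/7 → 3 ('aab')
  [5] 7/3 → 1 ('a')
  [6] 3/0 → 4 ('abaa')
  [7] 0/11 → 2 ('ab')
  [8] 11/8 → 4 ('abba')
  [9] 8/13 → 0 ('')
  [10] 13/4 → 2 ('ba')
  [11] 4/1 → 3 ('baa')
  [12] 1/10 → 2 ('ba')
  [13] 10/12 → 1 ('b')
  [14] 12/9 → 3 ('bba')

n(n+1)/2 = 15·16/2 = 120
Σ LCP = 0 + 1 + 3 + 2 + 3 + 1 + 4 + 2 + 4 + 0 + 2 + 3 + 2 + 1 + 3 = 31
distinct = 120 − 31 = 89

89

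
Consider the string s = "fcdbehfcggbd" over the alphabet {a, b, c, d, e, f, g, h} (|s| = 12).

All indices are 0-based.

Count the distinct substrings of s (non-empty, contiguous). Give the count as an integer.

rank→(start, suffix):
  0 → (10, 'bd')
  1 → (3, 'behfcggbd')
  2 → (1, 'cdbehfcggbd')
  3 → (7, 'cggbd')
  4 → (11, 'd')
  5 → (2, 'dbehfcggbd')
  6 → (4, 'ehfcggbd')
  7 → (0, 'fcdbehfcggbd')
  8 → (6, 'fcggbd')
  9 → (9, 'gbd')
  10 → (8, 'ggbd')
  11 → (5, 'hfcggbd')

SA = [10, 3, 1, 7, 11, 2, 4, 0, 6, 9, 8, 5]
i: (SA[i-1],SA[i]) lcp shared
  1: (10,3) 1 'b'
  2: (3,1) 0 ''
  3: (1,7) 1 'c'
  4: (7,11) 0 ''
  5: (11,2) 1 'd'
  6: (2,4) 0 ''
  7: (4,0) 0 ''
  8: (0,6) 2 'fc'
  9: (6,9) 0 ''
  10: (9,8) 1 'g'
  11: (8,5) 0 ''

n(n+1)/2 = 12·13/2 = 78
Σ LCP = 0 + 1 + 0 + 1 + 0 + 1 + 0 + 0 + 2 + 0 + 1 + 0 = 6
distinct = 78 − 6 = 72

72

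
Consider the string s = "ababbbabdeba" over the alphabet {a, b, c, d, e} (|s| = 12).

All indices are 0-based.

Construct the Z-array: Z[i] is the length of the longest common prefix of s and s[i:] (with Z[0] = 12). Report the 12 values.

[12, 0, 2, 0, 0, 0, 2, 0, 0, 0, 0, 1]

Z[0]=12
i=1: outside box; Z[1]=0
i=2: outside box; Z[2]=2 scan→box=[2,4)
i=3: min(r-i=1, Z[1]=0)=0; Z[3]=0
i=4: outside box; Z[4]=0
i=5: outside box; Z[5]=0
i=6: outside box; Z[6]=2 scan→box=[6,8)
i=7: min(r-i=1, Z[1]=0)=0; Z[7]=0
i=8: outside box; Z[8]=0
i=9: outside box; Z[9]=0
i=10: outside box; Z[10]=0
i=11: outside box; Z[11]=1 scan→box=[11,12)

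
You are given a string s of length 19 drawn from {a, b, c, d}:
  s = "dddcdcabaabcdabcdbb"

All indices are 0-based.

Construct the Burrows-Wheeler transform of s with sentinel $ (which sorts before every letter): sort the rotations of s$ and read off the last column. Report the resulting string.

bbcadbadaadbbdcccdd$

rank  rotation              last
    0  $dddcdcabaabcdabcdbb  b
    1  aabcdabcdbb$dddcdcab  b
    2  abaabcdabcdbb$dddcdc  c
    3  abcdabcdbb$dddcdcaba  a
    4  abcdbb$dddcdcabaabcd  d
    5  b$dddcdcabaabcdabcdb  b
    6  baabcdabcdbb$dddcdca  a
    7  bb$dddcdcabaabcdabcd  d
    8  bcdabcdbb$dddcdcabaa  a
    9  bcdbb$dddcdcabaabcda  a
   10  cabaabcdabcdbb$dddcd  d
   11  cdabcdbb$dddcdcabaab  b
   12  cdbb$dddcdcabaabcdab  b
   13  cdcabaabcdabcdbb$ddd  d
   14  dabcdbb$dddcdcabaabc  c
   15  dbb$dddcdcabaabcdabc  c
   16  dcabaabcdabcdbb$dddc  c
   17  dcdcabaabcdabcdbb$dd  d
   18  ddcdcabaabcdabcdbb$d  d
   19  dddcdcabaabcdabcdbb$  $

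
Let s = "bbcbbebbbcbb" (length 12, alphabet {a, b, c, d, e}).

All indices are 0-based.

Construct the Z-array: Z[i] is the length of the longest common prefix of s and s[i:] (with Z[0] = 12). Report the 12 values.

[12, 1, 0, 2, 1, 0, 2, 5, 1, 0, 2, 1]

Z[0]=12
i=1: i≥r, start 0; Z[1]=1 grow→box=[1,2)
i=2: i≥r, start 0; Z[2]=0
i=3: i≥r, start 0; Z[3]=2 grow→box=[3,5)
i=4: min(r-i=1, Z[1]=1)=1; Z[4]=1
i=5: i≥r, start 0; Z[5]=0
i=6: i≥r, start 0; Z[6]=2 grow→box=[6,8)
i=7: min(r-i=1, Z[1]=1)=1; Z[7]=5 grow→box=[7,12)
i=8: min(r-i=4, Z[1]=1)=1; Z[8]=1
i=9: min(r-i=3, Z[2]=0)=0; Z[9]=0
i=10: min(r-i=2, Z[3]=2)=2; Z[10]=2
i=11: min(r-i=1, Z[4]=1)=1; Z[11]=1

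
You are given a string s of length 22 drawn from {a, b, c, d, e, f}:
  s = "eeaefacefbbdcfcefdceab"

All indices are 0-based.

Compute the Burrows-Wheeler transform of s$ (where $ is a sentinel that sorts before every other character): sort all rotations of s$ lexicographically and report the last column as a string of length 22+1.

befeafbdafdfbce$acceece

rank  rotation                 last
    0  $eeaefacefbbdcfcefdceab  b
    1  ab$eeaefacefbbdcfcefdce  e
    2  acefbbdcfcefdceab$eeaef  f
    3  aefacefbbdcfcefdceab$ee  e
    4  b$eeaefacefbbdcfcefdcea  a
    5  bbdcfcefdceab$eeaefacef  f
    6  bdcfcefdceab$eeaefacefb  b
    7  ceab$eeaefacefbbdcfcefd  d
    8  cefbbdcfcefdceab$eeaefa  a
    9  cefdceab$eeaefacefbbdcf  f
   10  cfcefdceab$eeaefacefbbd  d
   11  dceab$eeaefacefbbdcfcef  f
   12  dcfcefdceab$eeaefacefbb  b
   13  eab$eeaefacefbbdcfcefdc  c
   14  eaefacefbbdcfcefdceab$e  e
   15  eeaefacefbbdcfcefdceab$  $
   16  efacefbbdcfcefdceab$eea  a
   17  efbbdcfcefdceab$eeaefac  c
   18  efdceab$eeaefacefbbdcfc  c
   19  facefbbdcfcefdceab$eeae  e
   20  fbbdcfcefdceab$eeaeface  e
   21  fcefdceab$eeaefacefbbdc  c
   22  fdceab$eeaefacefbbdcfce  e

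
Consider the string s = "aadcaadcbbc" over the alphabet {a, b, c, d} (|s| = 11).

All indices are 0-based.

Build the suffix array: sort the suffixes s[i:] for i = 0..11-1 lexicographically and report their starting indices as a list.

[0, 4, 1, 5, 8, 9, 10, 3, 7, 2, 6]

rank | idx | suffix
   0 |   0 | aadcaadcbbc
   1 |   4 | aadcbbc
   2 |   1 | adcaadcbbc
   3 |   5 | adcbbc
   4 |   8 | bbc
   5 |   9 | bc
   6 |  10 | c
   7 |   3 | caadcbbc
   8 |   7 | cbbc
   9 |   2 | dcaadcbbc
  10 |   6 | dcbbc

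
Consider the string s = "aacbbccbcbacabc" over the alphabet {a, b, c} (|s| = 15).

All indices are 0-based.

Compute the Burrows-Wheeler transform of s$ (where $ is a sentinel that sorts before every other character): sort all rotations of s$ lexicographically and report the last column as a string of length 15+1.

c$cbaccacbbabacb

rank  rotation          last
    0  $aacbbccbcbacabc  c
    1  aacbbccbcbacabc$  $
    2  abc$aacbbccbcbac  c
    3  acabc$aacbbccbcb  b
    4  acbbccbcbacabc$a  a
    5  bacabc$aacbbccbc  c
    6  bbccbcbacabc$aac  c
    7  bc$aacbbccbcbaca  a
    8  bcbacabc$aacbbcc  c
    9  bccbcbacabc$aacb  b
   10  c$aacbbccbcbacab  b
   11  cabc$aacbbccbcba  a
   12  cbacabc$aacbbccb  b
   13  cbbccbcbacabc$aa  a
   14  cbcbacabc$aacbbc  c
   15  ccbcbacabc$aacbb  b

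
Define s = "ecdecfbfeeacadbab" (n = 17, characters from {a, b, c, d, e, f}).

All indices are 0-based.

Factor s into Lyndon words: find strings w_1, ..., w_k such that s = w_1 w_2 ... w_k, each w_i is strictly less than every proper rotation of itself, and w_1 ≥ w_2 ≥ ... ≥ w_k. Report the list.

emit factor 1: 'e' (i=0, period=1)
emit factor 2: 'cdecf' (i=1, period=5)
emit factor 3: 'bfee' (i=6, period=4)
emit factor 4: 'acadb' (i=10, period=5)
emit factor 5: 'ab' (i=15, period=2)

["e", "cdecf", "bfee", "acadb", "ab"]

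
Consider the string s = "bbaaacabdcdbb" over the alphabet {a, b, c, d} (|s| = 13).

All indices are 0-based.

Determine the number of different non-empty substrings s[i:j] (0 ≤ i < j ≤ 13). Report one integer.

rank→(start, suffix):
  0 → (2, 'aaacabdcdbb')
  1 → (3, 'aacabdcdbb')
  2 → (6, 'abdcdbb')
  3 → (4, 'acabdcdbb')
  4 → (12, 'b')
  5 → (1, 'baaacabdcdbb')
  6 → (11, 'bb')
  7 → (0, 'bbaaacabdcdbb')
  8 → (7, 'bdcdbb')
  9 → (5, 'cabdcdbb')
  10 → (9, 'cdbb')
  11 → (10, 'dbb')
  12 → (8, 'dcdbb')

SA = [2, 3, 6, 4, 12, 1, 11, 0, 7, 5, 9, 10, 8]
rank  pair      lcp
   1  s[2:],s[3:]  2  'aa'
   2  s[3:],s[6:]  1  'a'
   3  s[6:],s[4:]  1  'a'
   4  s[4:],s[12:]  0  ''
   5  s[12:],s[1:]  1  'b'
   6  s[1:],s[11:]  1  'b'
   7  s[11:],s[0:]  2  'bb'
   8  s[0:],s[7:]  1  'b'
   9  s[7:],s[5:]  0  ''
  10  s[5:],s[9:]  1  'c'
  11  s[9:],s[10:]  0  ''
  12  s[10:],s[8:]  1  'd'

n(n+1)/2 = 13·14/2 = 91
Σ LCP = 0 + 2 + 1 + 1 + 0 + 1 + 1 + 2 + 1 + 0 + 1 + 0 + 1 = 11
distinct = 91 − 11 = 80

80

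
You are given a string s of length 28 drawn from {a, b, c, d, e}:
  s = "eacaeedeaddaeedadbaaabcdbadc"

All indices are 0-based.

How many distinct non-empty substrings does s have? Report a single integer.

369

rank→(start, suffix):
  0 → (18, 'aaabcdbadc')
  1 → (19, 'aabcdbadc')
  2 → (20, 'abcdbadc')
  3 → (1, 'acaeedeaddaeedadbaaabcdbadc')
  4 → (15, 'adbaaabcdbadc')
  5 → (25, 'adc')
  6 → (8, 'addaeedadbaaabcdbadc')
  7 → (11, 'aeedadbaaabcdbadc')
  8 → (3, 'aeedeaddaeedadbaaabcdbadc')
  9 → (17, 'baaabcdbadc')
  10 → (24, 'badc')
  11 → (21, 'bcdbadc')
  12 → (27, 'c')
  13 → (2, 'caeedeaddaeedadbaaabcdbadc')
  14 → (22, 'cdbadc')
  15 → (14, 'dadbaaabcdbadc')
  16 → (10, 'daeedadbaaabcdbadc')
  17 → (16, 'dbaaabcdbadc')
  18 → (23, 'dbadc')
  19 → (26, 'dc')
  20 → (9, 'ddaeedadbaaabcdbadc')
  21 → (6, 'deaddaeedadbaaabcdbadc')
  22 → (0, 'eacaeedeaddaeedadbaaabcdbadc')
  23 → (7, 'eaddaeedadbaaabcdbadc')
  24 → (13, 'edadbaaabcdbadc')
  25 → (5, 'edeaddaeedadbaaabcdbadc')
  26 → (12, 'eedadbaaabcdbadc')
  27 → (4, 'eedeaddaeedadbaaabcdbadc')

SA = [18, 19, 20, 1, 15, 25, 8, 11, 3, 17, 24, 21, 27, 2, 22, 14, 10, 16, 23, 26, 9, 6, 0, 7, 13, 5, 12, 4]
[i] adj suffixes → lcp
  [1] 18/19 → 2 ('aa')
  [2] 19/20 → 1 ('a')
  [3] 20/1 → 1 ('a')
  [4] 1/15 → 1 ('a')
  [5] 15/25 → 2 ('ad')
  [6] 25/8 → 2 ('ad')
  [7] 8/11 → 1 ('a')
  [8] 11/3 → 4 ('aeed')
  [9] 3/17 → 0 ('')
  [10] 17/24 → 2 ('ba')
  [11] 24/21 → 1 ('b')
  [12] 21/27 → 0 ('')
  [13] 27/2 → 1 ('c')
  [14] 2/22 → 1 ('c')
  [15] 22/14 → 0 ('')
  [16] 14/10 → 2 ('da')
  [17] 10/16 → 1 ('d')
  [18] 16/23 → 3 ('dba')
  [19] 23/26 → 1 ('d')
  [20] 26/9 → 1 ('d')
  [21] 9/6 → 1 ('d')
  [22] 6/0 → 0 ('')
  [23] 0/7 → 2 ('ea')
  [24] 7/13 → 1 ('e')
  [25] 13/5 → 2 ('ed')
  [26] 5/12 → 1 ('e')
  [27] 12/4 → 3 ('eed')

n(n+1)/2 = 28·29/2 = 406
Σ LCP = 0 + 2 + 1 + 1 + 1 + 2 + 2 + 1 + 4 + 0 + 2 + 1 + 0 + 1 + 1 + 0 + 2 + 1 + 3 + 1 + 1 + 1 + 0 + 2 + 1 + 2 + 1 + 3 = 37
distinct = 406 − 37 = 369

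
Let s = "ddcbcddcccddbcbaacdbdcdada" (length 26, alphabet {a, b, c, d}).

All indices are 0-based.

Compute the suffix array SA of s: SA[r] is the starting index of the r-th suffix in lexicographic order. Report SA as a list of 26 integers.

[25, 15, 16, 23, 14, 12, 3, 19, 13, 2, 7, 8, 21, 17, 9, 4, 24, 22, 11, 18, 1, 6, 20, 10, 0, 5]

sorted suffixes:
  #0 SA[0]=25  'a'
  #1 SA[1]=15  'aacdbdcdada'
  #2 SA[2]=16  'acdbdcdada'
  #3 SA[3]=23  'ada'
  #4 SA[4]=14  'baacdbdcdada'
  #5 SA[5]=12  'bcbaacdbdcdada'
  #6 SA[6]=3  'bcddcccddbcbaacdbdcdada'
  #7 SA[7]=19  'bdcdada'
  #8 SA[8]=13  'cbaacdbdcdada'
  #9 SA[9]=2  'cbcddcccddbcbaacdbdcdada'
  #10 SA[10]=7  'cccddbcbaacdbdcdada'
  #11 SA[11]=8  'ccddbcbaacdbdcdada'
  #12 SA[12]=21  'cdada'
  #13 SA[13]=17  'cdbdcdada'
  #14 SA[14]=9  'cddbcbaacdbdcdada'
  #15 SA[15]=4  'cddcccddbcbaacdbdcdada'
  #16 SA[16]=24  'da'
  #17 SA[17]=22  'dada'
  #18 SA[18]=11  'dbcbaacdbdcdada'
  #19 SA[19]=18  'dbdcdada'
  #20 SA[20]=1  'dcbcddcccddbcbaacdbdcdada'
  #21 SA[21]=6  'dcccddbcbaacdbdcdada'
  #22 SA[22]=20  'dcdada'
  #23 SA[23]=10  'ddbcbaacdbdcdada'
  #24 SA[24]=0  'ddcbcddcccddbcbaacdbdcdada'
  #25 SA[25]=5  'ddcccddbcbaacdbdcdada'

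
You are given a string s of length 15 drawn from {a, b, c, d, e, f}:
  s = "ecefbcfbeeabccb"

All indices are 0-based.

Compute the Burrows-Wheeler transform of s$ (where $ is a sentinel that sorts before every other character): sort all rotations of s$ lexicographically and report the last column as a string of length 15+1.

becaffcbebe$bcec

rank  rotation          last
    0  $ecefbcfbeeabccb  b
    1  abccb$ecefbcfbee  e
    2  b$ecefbcfbeeabcc  c
    3  bccb$ecefbcfbeea  a
    4  bcfbeeabccb$ecef  f
    5  beeabccb$ecefbcf  f
    6  cb$ecefbcfbeeabc  c
    7  ccb$ecefbcfbeeab  b
    8  cefbcfbeeabccb$e  e
    9  cfbeeabccb$ecefb  b
   10  eabccb$ecefbcfbe  e
   11  ecefbcfbeeabccb$  $
   12  eeabccb$ecefbcfb  b
   13  efbcfbeeabccb$ec  c
   14  fbcfbeeabccb$ece  e
   15  fbeeabccb$ecefbc  c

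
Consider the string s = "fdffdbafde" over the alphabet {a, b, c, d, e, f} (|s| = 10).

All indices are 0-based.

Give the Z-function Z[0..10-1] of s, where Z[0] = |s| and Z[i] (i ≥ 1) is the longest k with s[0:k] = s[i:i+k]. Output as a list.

[10, 0, 1, 2, 0, 0, 0, 2, 0, 0]

Z[0]=10
i=1: i≥r, start 0; Z[1]=0
i=2: i≥r, start 0; Z[2]=1 grow→box=[2,3)
i=3: i≥r, start 0; Z[3]=2 grow→box=[3,5)
i=4: min(r-i=1, Z[1]=0)=0; Z[4]=0
i=5: i≥r, start 0; Z[5]=0
i=6: i≥r, start 0; Z[6]=0
i=7: i≥r, start 0; Z[7]=2 grow→box=[7,9)
i=8: min(r-i=1, Z[1]=0)=0; Z[8]=0
i=9: i≥r, start 0; Z[9]=0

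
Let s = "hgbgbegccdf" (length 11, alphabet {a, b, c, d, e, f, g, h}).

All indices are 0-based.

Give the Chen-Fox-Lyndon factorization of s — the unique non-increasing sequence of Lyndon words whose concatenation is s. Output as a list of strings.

["h", "g", "bg", "begccdf"]

emit factor 1: 'h' (i=0, period=1)
emit factor 2: 'g' (i=1, period=1)
emit factor 3: 'bg' (i=2, period=2)
emit factor 4: 'begccdf' (i=4, period=7)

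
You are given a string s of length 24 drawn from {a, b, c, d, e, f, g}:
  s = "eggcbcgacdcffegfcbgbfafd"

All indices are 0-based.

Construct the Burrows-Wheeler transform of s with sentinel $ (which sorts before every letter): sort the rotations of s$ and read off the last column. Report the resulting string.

dgfcgcgfadbfcf$bgafccbgee

rank  rotation                   last
    0  $eggcbcgacdcffegfcbgbfafd  d
    1  acdcffegfcbgbfafd$eggcbcg  g
    2  afd$eggcbcgacdcffegfcbgbf  f
    3  bcgacdcffegfcbgbfafd$eggc  c
    4  bfafd$eggcbcgacdcffegfcbg  g
    5  bgbfafd$eggcbcgacdcffegfc  c
    6  cbcgacdcffegfcbgbfafd$egg  g
    7  cbgbfafd$eggcbcgacdcffegf  f
    8  cdcffegfcbgbfafd$eggcbcga  a
    9  cffegfcbgbfafd$eggcbcgacd  d
   10  cgacdcffegfcbgbfafd$eggcb  b
   11  d$eggcbcgacdcffegfcbgbfaf  f
   12  dcffegfcbgbfafd$eggcbcgac  c
   13  egfcbgbfafd$eggcbcgacdcff  f
   14  eggcbcgacdcffegfcbgbfafd$  $
   15  fafd$eggcbcgacdcffegfcbgb  b
   16  fcbgbfafd$eggcbcgacdcffeg  g
   17  fd$eggcbcgacdcffegfcbgbfa  a
   18  fegfcbgbfafd$eggcbcgacdcf  f
   19  ffegfcbgbfafd$eggcbcgacdc  c
   20  gacdcffegfcbgbfafd$eggcbc  c
   21  gbfafd$eggcbcgacdcffegfcb  b
   22  gcbcgacdcffegfcbgbfafd$eg  g
   23  gfcbgbfafd$eggcbcgacdcffe  e
   24  ggcbcgacdcffegfcbgbfafd$e  e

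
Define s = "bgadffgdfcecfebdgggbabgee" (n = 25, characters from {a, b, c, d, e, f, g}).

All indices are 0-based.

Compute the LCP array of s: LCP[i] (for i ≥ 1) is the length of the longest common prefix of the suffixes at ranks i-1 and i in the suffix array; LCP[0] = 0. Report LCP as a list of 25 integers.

rank | idx | suffix
   0 |  20 | abgee
   1 |   2 | adffgdfcecfebdgggbabgee
   2 |  19 | babgee
   3 |  14 | bdgggbabgee
   4 |   0 | bgadffgdfcecfebdgggbabgee
   5 |  21 | bgee
   6 |   9 | cecfebdgggbabgee
   7 |  11 | cfebdgggbabgee
   8 |   7 | dfcecfebdgggbabgee
   9 |   3 | dffgdfcecfebdgggbabgee
  10 |  15 | dgggbabgee
  11 |  24 | e
  12 |  13 | ebdgggbabgee
  13 |  10 | ecfebdgggbabgee
  14 |  23 | ee
  15 |   8 | fcecfebdgggbabgee
  16 |  12 | febdgggbabgee
  17 |   4 | ffgdfcecfebdgggbabgee
  18 |   5 | fgdfcecfebdgggbabgee
  19 |   1 | gadffgdfcecfebdgggbabgee
  20 |  18 | gbabgee
  21 |   6 | gdfcecfebdgggbabgee
  22 |  22 | gee
  23 |  17 | ggbabgee
  24 |  16 | gggbabgee

SA = [20, 2, 19, 14, 0, 21, 9, 11, 7, 3, 15, 24, 13, 10, 23, 8, 12, 4, 5, 1, 18, 6, 22, 17, 16]
[i] adj suffixes → lcp
  [1] 20/2 → 1 ('a')
  [2] 2/19 → 0 ('')
  [3] 19/14 → 1 ('b')
  [4] 14/0 → 1 ('b')
  [5] 0/21 → 2 ('bg')
  [6] 21/9 → 0 ('')
  [7] 9/11 → 1 ('c')
  [8] 11/7 → 0 ('')
  [9] 7/3 → 2 ('df')
  [10] 3/15 → 1 ('d')
  [11] 15/24 → 0 ('')
  [12] 24/13 → 1 ('e')
  [13] 13/10 → 1 ('e')
  [14] 10/23 → 1 ('e')
  [15] 23/8 → 0 ('')
  [16] 8/12 → 1 ('f')
  [17] 12/4 → 1 ('f')
  [18] 4/5 → 1 ('f')
  [19] 5/1 → 0 ('')
  [20] 1/18 → 1 ('g')
  [21] 18/6 → 1 ('g')
  [22] 6/22 → 1 ('g')
  [23] 22/17 → 1 ('g')
  [24] 17/16 → 2 ('gg')

[0, 1, 0, 1, 1, 2, 0, 1, 0, 2, 1, 0, 1, 1, 1, 0, 1, 1, 1, 0, 1, 1, 1, 1, 2]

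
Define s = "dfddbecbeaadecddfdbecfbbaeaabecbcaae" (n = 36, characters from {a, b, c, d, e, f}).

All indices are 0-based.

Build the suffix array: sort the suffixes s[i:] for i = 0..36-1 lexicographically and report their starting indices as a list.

[26, 9, 33, 27, 10, 34, 24, 23, 22, 31, 7, 28, 4, 18, 32, 30, 6, 13, 20, 3, 17, 2, 14, 11, 15, 0, 35, 25, 8, 29, 5, 12, 19, 21, 16, 1]

rank | idx | suffix
   0 |  26 | aabecbcaae
   1 |   9 | aadecddfdbecfbbaeaabecbcaae
   2 |  33 | aae
   3 |  27 | abecbcaae
   4 |  10 | adecddfdbecfbbaeaabecbcaae
   5 |  34 | ae
   6 |  24 | aeaabecbcaae
   7 |  23 | baeaabecbcaae
   8 |  22 | bbaeaabecbcaae
   9 |  31 | bcaae
  10 |   7 | beaadecddfdbecfbbaeaabecbcaae
  11 |  28 | becbcaae
  12 |   4 | becbeaadecddfdbecfbbaeaabecbcaae
  13 |  18 | becfbbaeaabecbcaae
  14 |  32 | caae
  15 |  30 | cbcaae
  16 |   6 | cbeaadecddfdbecfbbaeaabecbcaae
  17 |  13 | cddfdbecfbbaeaabecbcaae
  18 |  20 | cfbbaeaabecbcaae
  19 |   3 | dbecbeaadecddfdbecfbbaeaabecbcaae
  20 |  17 | dbecfbbaeaabecbcaae
  21 |   2 | ddbecbeaadecddfdbecfbbaeaabecbcaae
  22 |  14 | ddfdbecfbbaeaabecbcaae
  23 |  11 | decddfdbecfbbaeaabecbcaae
  24 |  15 | dfdbecfbbaeaabecbcaae
  25 |   0 | dfddbecbeaadecddfdbecfbbaeaabecbcaae
  26 |  35 | e
  27 |  25 | eaabecbcaae
  28 |   8 | eaadecddfdbecfbbaeaabecbcaae
  29 |  29 | ecbcaae
  30 |   5 | ecbeaadecddfdbecfbbaeaabecbcaae
  31 |  12 | ecddfdbecfbbaeaabecbcaae
  32 |  19 | ecfbbaeaabecbcaae
  33 |  21 | fbbaeaabecbcaae
  34 |  16 | fdbecfbbaeaabecbcaae
  35 |   1 | fddbecbeaadecddfdbecfbbaeaabecbcaae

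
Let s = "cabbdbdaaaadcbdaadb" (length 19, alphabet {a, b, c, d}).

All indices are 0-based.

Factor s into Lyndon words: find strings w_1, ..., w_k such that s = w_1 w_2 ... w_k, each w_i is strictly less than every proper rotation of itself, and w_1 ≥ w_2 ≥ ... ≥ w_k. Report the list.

["c", "abbdbd", "aaaadcbdaadb"]

emit factor 1: 'c' (i=0, period=1)
emit factor 2: 'abbdbd' (i=1, period=6)
emit factor 3: 'aaaadcbdaadb' (i=7, period=12)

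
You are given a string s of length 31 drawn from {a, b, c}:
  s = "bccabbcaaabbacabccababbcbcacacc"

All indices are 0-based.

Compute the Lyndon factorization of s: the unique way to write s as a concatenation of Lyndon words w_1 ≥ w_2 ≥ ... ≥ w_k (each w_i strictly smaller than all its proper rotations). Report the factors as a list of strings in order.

["bcc", "abbc", "aaabbacabccababbcbcacacc"]

emit factor 1: 'bcc' (i=0, period=3)
emit factor 2: 'abbc' (i=3, period=4)
emit factor 3: 'aaabbacabccababbcbcacacc' (i=7, period=24)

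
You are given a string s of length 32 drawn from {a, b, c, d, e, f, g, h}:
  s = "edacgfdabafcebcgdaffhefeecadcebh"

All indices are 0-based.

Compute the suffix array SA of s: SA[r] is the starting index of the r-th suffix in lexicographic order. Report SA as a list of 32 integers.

[7, 2, 26, 9, 17, 8, 13, 30, 25, 11, 28, 14, 3, 6, 1, 16, 27, 12, 29, 24, 0, 23, 21, 10, 5, 22, 18, 19, 15, 4, 31, 20]

rank | idx | suffix
   0 |   7 | abafcebcgdaffhefeecadcebh
   1 |   2 | acgfdabafcebcgdaffhefeecadcebh
   2 |  26 | adcebh
   3 |   9 | afcebcgdaffhefeecadcebh
   4 |  17 | affhefeecadcebh
   5 |   8 | bafcebcgdaffhefeecadcebh
   6 |  13 | bcgdaffhefeecadcebh
   7 |  30 | bh
   8 |  25 | cadcebh
   9 |  11 | cebcgdaffhefeecadcebh
  10 |  28 | cebh
  11 |  14 | cgdaffhefeecadcebh
  12 |   3 | cgfdabafcebcgdaffhefeecadcebh
  13 |   6 | dabafcebcgdaffhefeecadcebh
  14 |   1 | dacgfdabafcebcgdaffhefeecadcebh
  15 |  16 | daffhefeecadcebh
  16 |  27 | dcebh
  17 |  12 | ebcgdaffhefeecadcebh
  18 |  29 | ebh
  19 |  24 | ecadcebh
  20 |   0 | edacgfdabafcebcgdaffhefeecadcebh
  21 |  23 | eecadcebh
  22 |  21 | efeecadcebh
  23 |  10 | fcebcgdaffhefeecadcebh
  24 |   5 | fdabafcebcgdaffhefeecadcebh
  25 |  22 | feecadcebh
  26 |  18 | ffhefeecadcebh
  27 |  19 | fhefeecadcebh
  28 |  15 | gdaffhefeecadcebh
  29 |   4 | gfdabafcebcgdaffhefeecadcebh
  30 |  31 | h
  31 |  20 | hefeecadcebh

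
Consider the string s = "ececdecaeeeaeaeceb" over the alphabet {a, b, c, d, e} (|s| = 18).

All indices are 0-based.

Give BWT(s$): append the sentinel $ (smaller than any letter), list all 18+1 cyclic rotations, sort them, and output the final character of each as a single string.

rank  rotation             last
    0  $ececdecaeeeaeaeceb  b
    1  aeaeceb$ececdecaeee  e
    2  aeceb$ececdecaeeeae  e
    3  aeeeaeaeceb$ececdec  c
    4  b$ececdecaeeeaeaece  e
    5  caeeeaeaeceb$ececde  e
    6  cdecaeeeaeaeceb$ece  e
    7  ceb$ececdecaeeeaeae  e
    8  cecdecaeeeaeaeceb$e  e
    9  decaeeeaeaeceb$ecec  c
   10  eaeaeceb$ececdecaee  e
   11  eaeceb$ececdecaeeea  a
   12  eb$ececdecaeeeaeaec  c
   13  ecaeeeaeaeceb$ececd  d
   14  ecdecaeeeaeaeceb$ec  c
   15  eceb$ececdecaeeeaea  a
   16  ececdecaeeeaeaeceb$  $
   17  eeaeaeceb$ececdecae  e
   18  eeeaeaeceb$ececdeca  a

beeceeeeeceacdca$ea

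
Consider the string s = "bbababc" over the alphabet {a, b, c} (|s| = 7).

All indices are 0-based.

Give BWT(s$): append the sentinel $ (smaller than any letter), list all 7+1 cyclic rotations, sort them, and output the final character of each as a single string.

cbbba$ab

rank  rotation  last
    0  $bbababc  c
    1  ababc$bb  b
    2  abc$bbab  b
    3  bababc$b  b
    4  babc$bba  a
    5  bbababc$  $
    6  bc$bbaba  a
    7  c$bbabab  b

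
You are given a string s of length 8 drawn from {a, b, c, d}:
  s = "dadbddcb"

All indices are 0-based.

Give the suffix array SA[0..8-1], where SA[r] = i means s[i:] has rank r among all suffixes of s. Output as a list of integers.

[1, 7, 3, 6, 0, 2, 5, 4]

rank→(start, suffix):
  0 → (1, 'adbddcb')
  1 → (7, 'b')
  2 → (3, 'bddcb')
  3 → (6, 'cb')
  4 → (0, 'dadbddcb')
  5 → (2, 'dbddcb')
  6 → (5, 'dcb')
  7 → (4, 'ddcb')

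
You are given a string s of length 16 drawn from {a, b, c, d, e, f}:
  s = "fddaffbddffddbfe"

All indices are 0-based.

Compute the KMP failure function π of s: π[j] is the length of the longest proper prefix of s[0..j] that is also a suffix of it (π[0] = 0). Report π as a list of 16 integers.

π[0] = 0
j=1 s[j]='d': π[1]=0 (border '')
j=2 s[j]='d': π[2]=0 (border '')
j=3 s[j]='a': π[3]=0 (border '')
j=4 s[j]='f': π[4]=1 (border 'f')
j=5 s[j]='f': k: 1→0; π[5]=1 (border 'f')
j=6 s[j]='b': k: 1→0; π[6]=0 (border '')
j=7 s[j]='d': π[7]=0 (border '')
j=8 s[j]='d': π[8]=0 (border '')
j=9 s[j]='f': π[9]=1 (border 'f')
j=10 s[j]='f': k: 1→0; π[10]=1 (border 'f')
j=11 s[j]='d': π[11]=2 (border 'fd')
j=12 s[j]='d': π[12]=3 (border 'fdd')
j=13 s[j]='b': k: 3→0; π[13]=0 (border '')
j=14 s[j]='f': π[14]=1 (border 'f')
j=15 s[j]='e': k: 1→0; π[15]=0 (border '')

[0, 0, 0, 0, 1, 1, 0, 0, 0, 1, 1, 2, 3, 0, 1, 0]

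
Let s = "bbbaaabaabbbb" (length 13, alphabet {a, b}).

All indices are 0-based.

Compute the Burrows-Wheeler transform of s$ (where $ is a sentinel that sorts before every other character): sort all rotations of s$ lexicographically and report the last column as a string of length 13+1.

rank  rotation        last
    0  $bbbaaabaabbbb  b
    1  aaabaabbbb$bbb  b
    2  aabaabbbb$bbba  a
    3  aabbbb$bbbaaab  b
    4  abaabbbb$bbbaa  a
    5  abbbb$bbbaaaba  a
    6  b$bbbaaabaabbb  b
    7  baaabaabbbb$bb  b
    8  baabbbb$bbbaaa  a
    9  bb$bbbaaabaabb  b
   10  bbaaabaabbbb$b  b
   11  bbb$bbbaaabaab  b
   12  bbbaaabaabbbb$  $
   13  bbbb$bbbaaabaa  a

bbabaabbabbb$a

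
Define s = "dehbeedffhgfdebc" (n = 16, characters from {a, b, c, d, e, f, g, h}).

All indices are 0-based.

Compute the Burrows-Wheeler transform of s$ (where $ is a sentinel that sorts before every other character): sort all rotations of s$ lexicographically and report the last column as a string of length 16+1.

cehbf$edebdgdfhef

rank  rotation           last
    0  $dehbeedffhgfdebc  c
    1  bc$dehbeedffhgfde  e
    2  beedffhgfdebc$deh  h
    3  c$dehbeedffhgfdeb  b
    4  debc$dehbeedffhgf  f
    5  dehbeedffhgfdebc$  $
    6  dffhgfdebc$dehbee  e
    7  ebc$dehbeedffhgfd  d
    8  edffhgfdebc$dehbe  e
    9  eedffhgfdebc$dehb  b
   10  ehbeedffhgfdebc$d  d
   11  fdebc$dehbeedffhg  g
   12  ffhgfdebc$dehbeed  d
   13  fhgfdebc$dehbeedf  f
   14  gfdebc$dehbeedffh  h
   15  hbeedffhgfdebc$de  e
   16  hgfdebc$dehbeedff  f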